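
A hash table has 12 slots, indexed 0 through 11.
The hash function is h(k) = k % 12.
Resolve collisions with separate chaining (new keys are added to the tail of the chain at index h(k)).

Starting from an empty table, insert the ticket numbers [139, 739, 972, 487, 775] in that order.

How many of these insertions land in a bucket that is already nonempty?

3

139 → bucket 7
739 → bucket 7 (collision)
972 → bucket 0
487 → bucket 7 (collision)
775 → bucket 7 (collision)
Final buckets:
0: 972
1: —
2: —
3: —
4: —
5: —
6: —
7: 139 -> 739 -> 487 -> 775
8: —
9: —
10: —
11: —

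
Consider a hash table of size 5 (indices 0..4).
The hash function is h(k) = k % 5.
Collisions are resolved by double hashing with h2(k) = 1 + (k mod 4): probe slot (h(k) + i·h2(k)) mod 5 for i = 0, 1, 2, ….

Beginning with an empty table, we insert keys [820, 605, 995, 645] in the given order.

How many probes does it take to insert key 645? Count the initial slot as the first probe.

4

820 hashes to 0; slot 0 is free → place at 0.
605 hashes to 0, h2=2; 0 taken → place at 2.
995 hashes to 0, h2=4; 0 taken → place at 4.
645 hashes to 0, h2=2; 0,2,4 taken → place at 1.
Table: [820, 645, 605, ., 995]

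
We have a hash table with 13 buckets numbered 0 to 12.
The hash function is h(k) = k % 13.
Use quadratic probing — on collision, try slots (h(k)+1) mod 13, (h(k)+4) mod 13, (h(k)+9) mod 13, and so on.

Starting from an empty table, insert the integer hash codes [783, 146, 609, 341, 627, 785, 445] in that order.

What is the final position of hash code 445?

783: h=3 -> slot 3
146: h=3, probe 3,4 -> slot 4
609: h=11 -> slot 11
341: h=3, probe 3,4,7 -> slot 7
627: h=3, probe 3,4,7,12 -> slot 12
785: h=5 -> slot 5
445: h=3, probe 3,4,7,12,6 -> slot 6
Table: [—, —, —, 783, 146, 785, 445, 341, —, —, —, 609, 627]

6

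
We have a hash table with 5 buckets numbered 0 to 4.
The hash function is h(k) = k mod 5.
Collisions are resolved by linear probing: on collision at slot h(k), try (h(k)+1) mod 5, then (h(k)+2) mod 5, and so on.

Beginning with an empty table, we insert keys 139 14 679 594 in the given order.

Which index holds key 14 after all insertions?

Insert 139: h=4, slot 4 empty -> index 4.
Insert 14: h=4, slot 4 occupied -> index 0.
Insert 679: h=4, slots 4,0 occupied -> index 1.
Insert 594: h=4, slots 4,0,1 occupied -> index 2.
Table: [14, 679, 594, ∅, 139]

0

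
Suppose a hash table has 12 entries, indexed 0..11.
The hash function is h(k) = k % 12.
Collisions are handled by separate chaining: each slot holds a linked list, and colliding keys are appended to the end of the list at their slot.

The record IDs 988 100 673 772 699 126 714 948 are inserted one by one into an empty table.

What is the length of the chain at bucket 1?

Insert 988: h=4, bucket 4 empty → new chain.
Insert 100: h=4, bucket 4 nonempty → append to chain.
Insert 673: h=1, bucket 1 empty → new chain.
Insert 772: h=4, bucket 4 nonempty → append to chain.
Insert 699: h=3, bucket 3 empty → new chain.
Insert 126: h=6, bucket 6 empty → new chain.
Insert 714: h=6, bucket 6 nonempty → append to chain.
Insert 948: h=0, bucket 0 empty → new chain.
Final buckets:
0: 948
1: 673
2: _
3: 699
4: 988 -> 100 -> 772
5: _
6: 126 -> 714
7: _
8: _
9: _
10: _
11: _

1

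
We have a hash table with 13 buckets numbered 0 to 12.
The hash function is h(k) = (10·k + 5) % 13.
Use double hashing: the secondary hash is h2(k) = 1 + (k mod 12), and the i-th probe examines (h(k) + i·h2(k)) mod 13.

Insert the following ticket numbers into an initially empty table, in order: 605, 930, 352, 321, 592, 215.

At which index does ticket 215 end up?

605 hashes to 10; slot 10 is free → place at 10.
930 hashes to 10, h2=7; 10 taken → place at 4.
352 hashes to 2; slot 2 is free → place at 2.
321 hashes to 4, h2=10; 4 taken → place at 1.
592 hashes to 10, h2=5; 10,2 taken → place at 7.
215 hashes to 10, h2=12; 10 taken → place at 9.
Table: [_, 321, 352, _, 930, _, _, 592, _, 215, 605, _, _]

9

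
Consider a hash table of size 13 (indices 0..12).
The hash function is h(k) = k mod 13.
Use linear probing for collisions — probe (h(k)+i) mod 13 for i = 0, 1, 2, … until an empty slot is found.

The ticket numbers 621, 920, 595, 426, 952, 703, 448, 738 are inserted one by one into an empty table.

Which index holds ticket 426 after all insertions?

0

Insert 621: h=10, slot 10 empty -> index 10.
Insert 920: h=10, slot 10 occupied -> index 11.
Insert 595: h=10, slots 10,11 occupied -> index 12.
Insert 426: h=10, slots 10,11,12 occupied -> index 0.
Insert 952: h=3, slot 3 empty -> index 3.
Insert 703: h=1, slot 1 empty -> index 1.
Insert 448: h=6, slot 6 empty -> index 6.
Insert 738: h=10, slots 10,11,12,0,1 occupied -> index 2.
Table: [426, 703, 738, 952, ., ., 448, ., ., ., 621, 920, 595]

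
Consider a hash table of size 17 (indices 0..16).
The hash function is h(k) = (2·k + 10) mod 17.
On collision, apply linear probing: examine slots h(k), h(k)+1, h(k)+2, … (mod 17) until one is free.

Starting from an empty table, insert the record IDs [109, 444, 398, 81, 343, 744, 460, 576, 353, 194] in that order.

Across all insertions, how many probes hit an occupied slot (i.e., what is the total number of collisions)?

6

109 hashes to 7; slot 7 is free -> place at 7.
444 hashes to 14; slot 14 is free -> place at 14.
398 hashes to 7; 7 taken -> place at 8.
81 hashes to 2; slot 2 is free -> place at 2.
343 hashes to 16; slot 16 is free -> place at 16.
744 hashes to 2; 2 taken -> place at 3.
460 hashes to 12; slot 12 is free -> place at 12.
576 hashes to 6; slot 6 is free -> place at 6.
353 hashes to 2; 2,3 taken -> place at 4.
194 hashes to 7; 7,8 taken -> place at 9.
Table: [., ., 81, 744, 353, ., 576, 109, 398, 194, ., ., 460, ., 444, ., 343]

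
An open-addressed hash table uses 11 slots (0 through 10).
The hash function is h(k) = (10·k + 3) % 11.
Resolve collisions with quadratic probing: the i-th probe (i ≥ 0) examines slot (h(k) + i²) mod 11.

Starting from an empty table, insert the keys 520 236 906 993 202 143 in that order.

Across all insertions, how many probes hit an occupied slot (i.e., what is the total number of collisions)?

4

520 hashes to 0; slot 0 is free => place at 0.
236 hashes to 9; slot 9 is free => place at 9.
906 hashes to 10; slot 10 is free => place at 10.
993 hashes to 0; 0 taken => place at 1.
202 hashes to 10; 10,0 taken => place at 3.
143 hashes to 3; 3 taken => place at 4.
Table: [520, 993, ∅, 202, 143, ∅, ∅, ∅, ∅, 236, 906]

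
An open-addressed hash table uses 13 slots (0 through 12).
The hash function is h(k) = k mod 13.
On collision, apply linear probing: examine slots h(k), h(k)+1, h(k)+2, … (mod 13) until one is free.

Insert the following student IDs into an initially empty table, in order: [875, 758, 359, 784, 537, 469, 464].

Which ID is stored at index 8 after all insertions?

359

Insert 875: h=4, slot 4 empty => index 4.
Insert 758: h=4, slot 4 occupied => index 5.
Insert 359: h=8, slot 8 empty => index 8.
Insert 784: h=4, slots 4,5 occupied => index 6.
Insert 537: h=4, slots 4,5,6 occupied => index 7.
Insert 469: h=1, slot 1 empty => index 1.
Insert 464: h=9, slot 9 empty => index 9.
Table: [-, 469, -, -, 875, 758, 784, 537, 359, 464, -, -, -]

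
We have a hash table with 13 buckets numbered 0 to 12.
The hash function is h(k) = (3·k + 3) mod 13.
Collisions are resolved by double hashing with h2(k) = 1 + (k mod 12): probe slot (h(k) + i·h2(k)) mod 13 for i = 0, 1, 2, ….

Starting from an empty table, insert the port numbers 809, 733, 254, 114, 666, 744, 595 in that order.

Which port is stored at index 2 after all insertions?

595

809 hashes to 12; slot 12 is free → place at 12.
733 hashes to 5; slot 5 is free → place at 5.
254 hashes to 11; slot 11 is free → place at 11.
114 hashes to 7; slot 7 is free → place at 7.
666 hashes to 12, h2=7; 12 taken → place at 6.
744 hashes to 12, h2=1; 12 taken → place at 0.
595 hashes to 7, h2=8; 7 taken → place at 2.
Table: [744, ., 595, ., ., 733, 666, 114, ., ., ., 254, 809]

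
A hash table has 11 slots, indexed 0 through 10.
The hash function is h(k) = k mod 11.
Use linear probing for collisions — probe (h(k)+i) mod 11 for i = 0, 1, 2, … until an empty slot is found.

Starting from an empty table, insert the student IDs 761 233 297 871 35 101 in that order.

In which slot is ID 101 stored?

6

Insert 761: h=2, slot 2 empty -> index 2.
Insert 233: h=2, slot 2 occupied -> index 3.
Insert 297: h=0, slot 0 empty -> index 0.
Insert 871: h=2, slots 2,3 occupied -> index 4.
Insert 35: h=2, slots 2,3,4 occupied -> index 5.
Insert 101: h=2, slots 2,3,4,5 occupied -> index 6.
Table: [297, ∅, 761, 233, 871, 35, 101, ∅, ∅, ∅, ∅]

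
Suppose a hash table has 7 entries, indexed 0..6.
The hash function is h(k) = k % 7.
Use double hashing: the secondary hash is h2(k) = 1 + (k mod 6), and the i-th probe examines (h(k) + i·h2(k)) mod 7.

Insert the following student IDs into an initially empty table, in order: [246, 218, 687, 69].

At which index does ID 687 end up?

246: h=1 => slot 1
218: h=1, h2=3, probe 1,4 => slot 4
687: h=1, h2=4, probe 1,5 => slot 5
69: h=6 => slot 6
Table: [—, 246, —, —, 218, 687, 69]

5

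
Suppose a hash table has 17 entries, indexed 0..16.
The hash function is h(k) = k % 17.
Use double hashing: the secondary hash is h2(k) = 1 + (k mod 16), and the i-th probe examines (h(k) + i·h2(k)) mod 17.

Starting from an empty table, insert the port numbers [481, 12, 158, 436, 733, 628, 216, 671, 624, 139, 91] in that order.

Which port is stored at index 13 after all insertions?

481 hashes to 5; slot 5 is free => place at 5.
12 hashes to 12; slot 12 is free => place at 12.
158 hashes to 5, h2=15; 5 taken => place at 3.
436 hashes to 11; slot 11 is free => place at 11.
733 hashes to 2; slot 2 is free => place at 2.
628 hashes to 16; slot 16 is free => place at 16.
216 hashes to 12, h2=9; 12 taken => place at 4.
671 hashes to 8; slot 8 is free => place at 8.
624 hashes to 12, h2=1; 12 taken => place at 13.
139 hashes to 3, h2=12; 3 taken => place at 15.
91 hashes to 6; slot 6 is free => place at 6.
Table: [∅, ∅, 733, 158, 216, 481, 91, ∅, 671, ∅, ∅, 436, 12, 624, ∅, 139, 628]

624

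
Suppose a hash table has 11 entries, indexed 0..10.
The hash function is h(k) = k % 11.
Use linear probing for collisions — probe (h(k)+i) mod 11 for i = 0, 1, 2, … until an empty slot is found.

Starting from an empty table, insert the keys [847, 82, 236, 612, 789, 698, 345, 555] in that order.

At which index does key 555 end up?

10

847 hashes to 0; slot 0 is free => place at 0.
82 hashes to 5; slot 5 is free => place at 5.
236 hashes to 5; 5 taken => place at 6.
612 hashes to 7; slot 7 is free => place at 7.
789 hashes to 8; slot 8 is free => place at 8.
698 hashes to 5; 5,6,7,8 taken => place at 9.
345 hashes to 4; slot 4 is free => place at 4.
555 hashes to 5; 5,6,7,8,9 taken => place at 10.
Table: [847, ., ., ., 345, 82, 236, 612, 789, 698, 555]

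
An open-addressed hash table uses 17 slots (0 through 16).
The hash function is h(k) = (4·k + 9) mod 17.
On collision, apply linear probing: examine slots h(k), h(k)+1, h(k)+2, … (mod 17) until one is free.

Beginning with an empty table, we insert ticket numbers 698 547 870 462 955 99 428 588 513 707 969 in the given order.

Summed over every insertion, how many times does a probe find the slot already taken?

698: h=13 -> slot 13
547: h=4 -> slot 4
870: h=4, probe 4,5 -> slot 5
462: h=4, probe 4,5,6 -> slot 6
955: h=4, probe 4,5,6,7 -> slot 7
99: h=14 -> slot 14
428: h=4, probe 4,5,6,7,8 -> slot 8
588: h=15 -> slot 15
513: h=4, probe 4,5,6,7,8,9 -> slot 9
707: h=15, probe 15,16 -> slot 16
969: h=9, probe 9,10 -> slot 10
Table: [_, _, _, _, 547, 870, 462, 955, 428, 513, 969, _, _, 698, 99, 588, 707]

17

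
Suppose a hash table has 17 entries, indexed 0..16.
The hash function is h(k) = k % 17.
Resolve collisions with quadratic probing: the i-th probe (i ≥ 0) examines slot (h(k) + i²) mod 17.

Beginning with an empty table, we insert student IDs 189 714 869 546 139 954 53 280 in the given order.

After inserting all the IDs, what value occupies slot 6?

189 hashes to 2; slot 2 is free -> place at 2.
714 hashes to 0; slot 0 is free -> place at 0.
869 hashes to 2; 2 taken -> place at 3.
546 hashes to 2; 2,3 taken -> place at 6.
139 hashes to 3; 3 taken -> place at 4.
954 hashes to 2; 2,3,6 taken -> place at 11.
53 hashes to 2; 2,3,6,11 taken -> place at 1.
280 hashes to 8; slot 8 is free -> place at 8.
Table: [714, 53, 189, 869, 139, -, 546, -, 280, -, -, 954, -, -, -, -, -]

546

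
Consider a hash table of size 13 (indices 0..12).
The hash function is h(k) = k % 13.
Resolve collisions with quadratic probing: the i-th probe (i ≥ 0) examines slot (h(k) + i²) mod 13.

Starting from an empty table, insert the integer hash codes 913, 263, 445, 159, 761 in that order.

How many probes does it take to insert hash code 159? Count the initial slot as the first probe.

4

Insert 913: h=3, slot 3 empty => index 3.
Insert 263: h=3, slot 3 occupied => index 4.
Insert 445: h=3, slots 3,4 occupied => index 7.
Insert 159: h=3, slots 3,4,7 occupied => index 12.
Insert 761: h=7, slot 7 occupied => index 8.
Table: [-, -, -, 913, 263, -, -, 445, 761, -, -, -, 159]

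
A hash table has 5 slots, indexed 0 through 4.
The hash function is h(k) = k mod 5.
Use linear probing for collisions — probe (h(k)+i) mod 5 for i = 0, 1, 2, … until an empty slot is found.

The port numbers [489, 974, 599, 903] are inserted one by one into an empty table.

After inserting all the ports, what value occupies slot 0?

974

489: h=4 → slot 4
974: h=4, probe 4,0 → slot 0
599: h=4, probe 4,0,1 → slot 1
903: h=3 → slot 3
Table: [974, 599, ., 903, 489]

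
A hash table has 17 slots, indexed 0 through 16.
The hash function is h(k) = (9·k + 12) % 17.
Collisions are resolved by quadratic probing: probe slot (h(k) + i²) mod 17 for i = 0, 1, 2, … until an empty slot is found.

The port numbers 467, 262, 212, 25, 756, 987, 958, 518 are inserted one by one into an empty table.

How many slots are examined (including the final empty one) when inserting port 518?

467 hashes to 16; slot 16 is free -> place at 16.
262 hashes to 7; slot 7 is free -> place at 7.
212 hashes to 16; 16 taken -> place at 0.
25 hashes to 16; 16,0 taken -> place at 3.
756 hashes to 16; 16,0,3 taken -> place at 8.
987 hashes to 4; slot 4 is free -> place at 4.
958 hashes to 15; slot 15 is free -> place at 15.
518 hashes to 16; 16,0,3,8,15,7 taken -> place at 1.
Table: [212, 518, ., 25, 987, ., ., 262, 756, ., ., ., ., ., ., 958, 467]

7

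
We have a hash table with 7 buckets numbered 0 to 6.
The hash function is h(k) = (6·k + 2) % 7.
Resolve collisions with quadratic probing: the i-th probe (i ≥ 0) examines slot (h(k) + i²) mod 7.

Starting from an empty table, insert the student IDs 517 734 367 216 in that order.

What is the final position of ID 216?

0

Insert 517: h=3, slot 3 empty -> index 3.
Insert 734: h=3, slot 3 occupied -> index 4.
Insert 367: h=6, slot 6 empty -> index 6.
Insert 216: h=3, slots 3,4 occupied -> index 0.
Table: [216, ∅, ∅, 517, 734, ∅, 367]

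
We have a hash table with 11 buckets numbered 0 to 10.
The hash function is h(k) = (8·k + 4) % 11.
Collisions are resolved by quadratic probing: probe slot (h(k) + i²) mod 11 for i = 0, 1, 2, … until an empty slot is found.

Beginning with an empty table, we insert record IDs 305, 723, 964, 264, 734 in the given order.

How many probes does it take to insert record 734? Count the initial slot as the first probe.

3

305 hashes to 2; slot 2 is free -> place at 2.
723 hashes to 2; 2 taken -> place at 3.
964 hashes to 5; slot 5 is free -> place at 5.
264 hashes to 4; slot 4 is free -> place at 4.
734 hashes to 2; 2,3 taken -> place at 6.
Table: [_, _, 305, 723, 264, 964, 734, _, _, _, _]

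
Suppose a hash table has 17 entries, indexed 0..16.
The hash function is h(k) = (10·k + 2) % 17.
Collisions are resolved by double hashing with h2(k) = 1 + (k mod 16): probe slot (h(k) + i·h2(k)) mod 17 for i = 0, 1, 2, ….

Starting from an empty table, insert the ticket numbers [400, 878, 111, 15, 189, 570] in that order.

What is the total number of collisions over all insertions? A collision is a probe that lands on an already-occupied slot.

2

400: h=7 => slot 7
878: h=10 => slot 10
111: h=7, h2=16, probe 7,6 => slot 6
15: h=16 => slot 16
189: h=5 => slot 5
570: h=7, h2=11, probe 7,1 => slot 1
Table: [_, 570, _, _, _, 189, 111, 400, _, _, 878, _, _, _, _, _, 15]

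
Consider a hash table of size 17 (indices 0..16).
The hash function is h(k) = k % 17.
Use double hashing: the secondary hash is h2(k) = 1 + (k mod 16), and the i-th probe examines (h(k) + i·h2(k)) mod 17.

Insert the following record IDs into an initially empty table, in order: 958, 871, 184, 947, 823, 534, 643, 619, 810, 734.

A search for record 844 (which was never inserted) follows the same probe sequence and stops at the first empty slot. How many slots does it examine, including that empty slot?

958 hashes to 6; slot 6 is free -> place at 6.
871 hashes to 4; slot 4 is free -> place at 4.
184 hashes to 14; slot 14 is free -> place at 14.
947 hashes to 12; slot 12 is free -> place at 12.
823 hashes to 7; slot 7 is free -> place at 7.
534 hashes to 7, h2=7; 7,14,4 taken -> place at 11.
643 hashes to 14, h2=4; 14 taken -> place at 1.
619 hashes to 7, h2=12; 7 taken -> place at 2.
810 hashes to 11, h2=11; 11 taken -> place at 5.
734 hashes to 3; slot 3 is free -> place at 3.
Table: [_, 643, 619, 734, 871, 810, 958, 823, _, _, _, 534, 947, _, 184, _, _]
Lookup 844: h=11, h2=13, probe 11,7,3,16 → slot 16 empty, not found.

4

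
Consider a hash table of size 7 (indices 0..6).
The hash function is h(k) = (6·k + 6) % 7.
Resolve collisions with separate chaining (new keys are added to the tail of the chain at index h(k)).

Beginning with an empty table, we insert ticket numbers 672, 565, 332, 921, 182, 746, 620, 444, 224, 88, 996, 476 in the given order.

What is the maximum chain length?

Insert 672: h=6, bucket 6 empty -> new chain.
Insert 565: h=1, bucket 1 empty -> new chain.
Insert 332: h=3, bucket 3 empty -> new chain.
Insert 921: h=2, bucket 2 empty -> new chain.
Insert 182: h=6, bucket 6 nonempty -> append to chain.
Insert 746: h=2, bucket 2 nonempty -> append to chain.
Insert 620: h=2, bucket 2 nonempty -> append to chain.
Insert 444: h=3, bucket 3 nonempty -> append to chain.
Insert 224: h=6, bucket 6 nonempty -> append to chain.
Insert 88: h=2, bucket 2 nonempty -> append to chain.
Insert 996: h=4, bucket 4 empty -> new chain.
Insert 476: h=6, bucket 6 nonempty -> append to chain.
Final buckets:
0: .
1: 565
2: 921 -> 746 -> 620 -> 88
3: 332 -> 444
4: 996
5: .
6: 672 -> 182 -> 224 -> 476

4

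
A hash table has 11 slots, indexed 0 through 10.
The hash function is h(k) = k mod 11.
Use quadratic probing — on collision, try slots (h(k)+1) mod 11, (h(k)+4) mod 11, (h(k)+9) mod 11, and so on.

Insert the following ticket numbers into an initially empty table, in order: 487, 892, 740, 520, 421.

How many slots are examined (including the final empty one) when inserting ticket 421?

487 hashes to 3; slot 3 is free => place at 3.
892 hashes to 1; slot 1 is free => place at 1.
740 hashes to 3; 3 taken => place at 4.
520 hashes to 3; 3,4 taken => place at 7.
421 hashes to 3; 3,4,7,1 taken => place at 8.
Table: [_, 892, _, 487, 740, _, _, 520, 421, _, _]

5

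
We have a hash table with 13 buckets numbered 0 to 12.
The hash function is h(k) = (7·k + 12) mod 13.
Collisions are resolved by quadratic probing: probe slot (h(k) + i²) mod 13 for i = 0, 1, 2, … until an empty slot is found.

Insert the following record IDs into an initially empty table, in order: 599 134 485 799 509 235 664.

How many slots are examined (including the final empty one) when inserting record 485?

Insert 599: h=6, slot 6 empty → index 6.
Insert 134: h=1, slot 1 empty → index 1.
Insert 485: h=1, slot 1 occupied → index 2.
Insert 799: h=2, slot 2 occupied → index 3.
Insert 509: h=0, slot 0 empty → index 0.
Insert 235: h=6, slot 6 occupied → index 7.
Insert 664: h=6, slots 6,7 occupied → index 10.
Table: [509, 134, 485, 799, ., ., 599, 235, ., ., 664, ., .]

2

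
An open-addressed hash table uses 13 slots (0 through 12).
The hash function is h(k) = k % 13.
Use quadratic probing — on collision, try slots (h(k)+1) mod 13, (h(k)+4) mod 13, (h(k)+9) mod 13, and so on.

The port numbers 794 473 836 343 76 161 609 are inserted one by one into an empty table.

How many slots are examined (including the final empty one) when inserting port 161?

Insert 794: h=1, slot 1 empty -> index 1.
Insert 473: h=5, slot 5 empty -> index 5.
Insert 836: h=4, slot 4 empty -> index 4.
Insert 343: h=5, slot 5 occupied -> index 6.
Insert 76: h=11, slot 11 empty -> index 11.
Insert 161: h=5, slots 5,6 occupied -> index 9.
Insert 609: h=11, slot 11 occupied -> index 12.
Table: [∅, 794, ∅, ∅, 836, 473, 343, ∅, ∅, 161, ∅, 76, 609]

3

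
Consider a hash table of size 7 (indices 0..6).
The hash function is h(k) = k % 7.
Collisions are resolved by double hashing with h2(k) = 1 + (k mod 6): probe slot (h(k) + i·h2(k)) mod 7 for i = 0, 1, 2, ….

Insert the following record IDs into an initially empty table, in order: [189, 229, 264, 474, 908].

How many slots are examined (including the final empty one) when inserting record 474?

4

Insert 189: h=0, slot 0 empty → index 0.
Insert 229: h=5, slot 5 empty → index 5.
Insert 264: h=5, h2=1, slot 5 occupied → index 6.
Insert 474: h=5, h2=1, slots 5,6,0 occupied → index 1.
Insert 908: h=5, h2=3, slots 5,1 occupied → index 4.
Table: [189, 474, ., ., 908, 229, 264]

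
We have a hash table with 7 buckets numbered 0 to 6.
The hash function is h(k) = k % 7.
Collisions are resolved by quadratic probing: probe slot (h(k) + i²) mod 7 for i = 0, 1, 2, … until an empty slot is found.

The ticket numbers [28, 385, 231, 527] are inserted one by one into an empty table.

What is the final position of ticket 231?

28 hashes to 0; slot 0 is free → place at 0.
385 hashes to 0; 0 taken → place at 1.
231 hashes to 0; 0,1 taken → place at 4.
527 hashes to 2; slot 2 is free → place at 2.
Table: [28, 385, 527, _, 231, _, _]

4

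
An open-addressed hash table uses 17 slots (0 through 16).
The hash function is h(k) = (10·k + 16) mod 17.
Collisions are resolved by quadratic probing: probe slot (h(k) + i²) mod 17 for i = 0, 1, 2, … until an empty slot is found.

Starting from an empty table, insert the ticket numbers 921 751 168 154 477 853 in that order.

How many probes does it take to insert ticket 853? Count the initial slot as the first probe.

3

921: h=12 -> slot 12
751: h=12, probe 12,13 -> slot 13
168: h=13, probe 13,14 -> slot 14
154: h=9 -> slot 9
477: h=9, probe 9,10 -> slot 10
853: h=12, probe 12,13,16 -> slot 16
Table: [., ., ., ., ., ., ., ., ., 154, 477, ., 921, 751, 168, ., 853]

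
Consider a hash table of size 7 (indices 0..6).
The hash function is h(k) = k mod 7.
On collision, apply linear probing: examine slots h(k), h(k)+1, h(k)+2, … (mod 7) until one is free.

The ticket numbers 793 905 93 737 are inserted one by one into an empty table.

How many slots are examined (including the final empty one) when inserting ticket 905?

Insert 793: h=2, slot 2 empty → index 2.
Insert 905: h=2, slot 2 occupied → index 3.
Insert 93: h=2, slots 2,3 occupied → index 4.
Insert 737: h=2, slots 2,3,4 occupied → index 5.
Table: [-, -, 793, 905, 93, 737, -]

2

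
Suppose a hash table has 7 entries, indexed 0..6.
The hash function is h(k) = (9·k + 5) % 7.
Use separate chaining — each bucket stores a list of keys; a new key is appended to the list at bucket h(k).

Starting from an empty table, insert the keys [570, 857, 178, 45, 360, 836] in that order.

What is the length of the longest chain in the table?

6

570 → bucket 4
857 → bucket 4 (collision)
178 → bucket 4 (collision)
45 → bucket 4 (collision)
360 → bucket 4 (collision)
836 → bucket 4 (collision)
Final buckets:
0: ∅
1: ∅
2: ∅
3: ∅
4: 570 -> 857 -> 178 -> 45 -> 360 -> 836
5: ∅
6: ∅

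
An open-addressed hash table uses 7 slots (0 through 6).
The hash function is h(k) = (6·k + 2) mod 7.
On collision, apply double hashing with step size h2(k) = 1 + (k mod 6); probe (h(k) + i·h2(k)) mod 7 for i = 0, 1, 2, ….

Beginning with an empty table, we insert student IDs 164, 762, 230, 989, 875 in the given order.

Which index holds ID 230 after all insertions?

2

164 hashes to 6; slot 6 is free -> place at 6.
762 hashes to 3; slot 3 is free -> place at 3.
230 hashes to 3, h2=3; 3,6 taken -> place at 2.
989 hashes to 0; slot 0 is free -> place at 0.
875 hashes to 2, h2=6; 2 taken -> place at 1.
Table: [989, 875, 230, 762, _, _, 164]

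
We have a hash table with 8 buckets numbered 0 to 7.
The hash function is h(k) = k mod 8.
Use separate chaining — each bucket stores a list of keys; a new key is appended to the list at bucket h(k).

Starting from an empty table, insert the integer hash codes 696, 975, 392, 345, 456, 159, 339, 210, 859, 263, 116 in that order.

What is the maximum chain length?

696 -> bucket 0
975 -> bucket 7
392 -> bucket 0 (collision)
345 -> bucket 1
456 -> bucket 0 (collision)
159 -> bucket 7 (collision)
339 -> bucket 3
210 -> bucket 2
859 -> bucket 3 (collision)
263 -> bucket 7 (collision)
116 -> bucket 4
Final buckets:
0: 696 -> 392 -> 456
1: 345
2: 210
3: 339 -> 859
4: 116
5: ∅
6: ∅
7: 975 -> 159 -> 263

3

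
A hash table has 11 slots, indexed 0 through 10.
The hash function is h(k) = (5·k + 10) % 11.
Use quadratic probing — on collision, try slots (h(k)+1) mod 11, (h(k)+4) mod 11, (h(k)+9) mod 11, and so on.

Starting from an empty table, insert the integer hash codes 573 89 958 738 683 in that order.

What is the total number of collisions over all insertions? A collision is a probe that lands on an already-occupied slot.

573 hashes to 4; slot 4 is free => place at 4.
89 hashes to 4; 4 taken => place at 5.
958 hashes to 4; 4,5 taken => place at 8.
738 hashes to 4; 4,5,8 taken => place at 2.
683 hashes to 4; 4,5,8,2 taken => place at 9.
Table: [∅, ∅, 738, ∅, 573, 89, ∅, ∅, 958, 683, ∅]

10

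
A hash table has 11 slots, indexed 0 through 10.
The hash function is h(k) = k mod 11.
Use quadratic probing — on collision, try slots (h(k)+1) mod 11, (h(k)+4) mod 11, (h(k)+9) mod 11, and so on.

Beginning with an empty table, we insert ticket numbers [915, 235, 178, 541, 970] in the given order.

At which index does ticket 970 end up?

0

915 hashes to 2; slot 2 is free → place at 2.
235 hashes to 4; slot 4 is free → place at 4.
178 hashes to 2; 2 taken → place at 3.
541 hashes to 2; 2,3 taken → place at 6.
970 hashes to 2; 2,3,6 taken → place at 0.
Table: [970, -, 915, 178, 235, -, 541, -, -, -, -]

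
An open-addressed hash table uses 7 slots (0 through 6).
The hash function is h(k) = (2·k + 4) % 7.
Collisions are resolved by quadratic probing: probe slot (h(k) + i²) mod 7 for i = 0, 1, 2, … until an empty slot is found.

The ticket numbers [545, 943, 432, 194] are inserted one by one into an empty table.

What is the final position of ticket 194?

4

545 hashes to 2; slot 2 is free => place at 2.
943 hashes to 0; slot 0 is free => place at 0.
432 hashes to 0; 0 taken => place at 1.
194 hashes to 0; 0,1 taken => place at 4.
Table: [943, 432, 545, ∅, 194, ∅, ∅]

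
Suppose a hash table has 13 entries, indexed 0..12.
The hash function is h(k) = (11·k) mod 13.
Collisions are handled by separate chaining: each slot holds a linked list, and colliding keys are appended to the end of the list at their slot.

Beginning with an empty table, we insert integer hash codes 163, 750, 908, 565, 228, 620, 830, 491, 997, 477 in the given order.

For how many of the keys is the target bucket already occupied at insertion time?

Insert 163: h=12, bucket 12 empty -> new chain.
Insert 750: h=8, bucket 8 empty -> new chain.
Insert 908: h=4, bucket 4 empty -> new chain.
Insert 565: h=1, bucket 1 empty -> new chain.
Insert 228: h=12, bucket 12 nonempty -> append to chain.
Insert 620: h=8, bucket 8 nonempty -> append to chain.
Insert 830: h=4, bucket 4 nonempty -> append to chain.
Insert 491: h=6, bucket 6 empty -> new chain.
Insert 997: h=8, bucket 8 nonempty -> append to chain.
Insert 477: h=8, bucket 8 nonempty -> append to chain.
Final buckets:
0: .
1: 565
2: .
3: .
4: 908 -> 830
5: .
6: 491
7: .
8: 750 -> 620 -> 997 -> 477
9: .
10: .
11: .
12: 163 -> 228

5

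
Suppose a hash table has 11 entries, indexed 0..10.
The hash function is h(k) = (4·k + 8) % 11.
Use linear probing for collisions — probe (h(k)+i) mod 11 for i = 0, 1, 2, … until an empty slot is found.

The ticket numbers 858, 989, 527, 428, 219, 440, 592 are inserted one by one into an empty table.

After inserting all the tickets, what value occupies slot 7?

219

Insert 858: h=8, slot 8 empty → index 8.
Insert 989: h=4, slot 4 empty → index 4.
Insert 527: h=4, slot 4 occupied → index 5.
Insert 428: h=4, slots 4,5 occupied → index 6.
Insert 219: h=4, slots 4,5,6 occupied → index 7.
Insert 440: h=8, slot 8 occupied → index 9.
Insert 592: h=0, slot 0 empty → index 0.
Table: [592, ., ., ., 989, 527, 428, 219, 858, 440, .]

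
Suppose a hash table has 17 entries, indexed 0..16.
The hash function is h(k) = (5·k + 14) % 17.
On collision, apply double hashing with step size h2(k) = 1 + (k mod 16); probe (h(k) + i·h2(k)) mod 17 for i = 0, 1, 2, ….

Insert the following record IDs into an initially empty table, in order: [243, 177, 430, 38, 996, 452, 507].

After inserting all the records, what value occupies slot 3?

430

Insert 243: h=5, slot 5 empty -> index 5.
Insert 177: h=15, slot 15 empty -> index 15.
Insert 430: h=5, h2=15, slot 5 occupied -> index 3.
Insert 38: h=0, slot 0 empty -> index 0.
Insert 996: h=13, slot 13 empty -> index 13.
Insert 452: h=13, h2=5, slot 13 occupied -> index 1.
Insert 507: h=16, slot 16 empty -> index 16.
Table: [38, 452, ∅, 430, ∅, 243, ∅, ∅, ∅, ∅, ∅, ∅, ∅, 996, ∅, 177, 507]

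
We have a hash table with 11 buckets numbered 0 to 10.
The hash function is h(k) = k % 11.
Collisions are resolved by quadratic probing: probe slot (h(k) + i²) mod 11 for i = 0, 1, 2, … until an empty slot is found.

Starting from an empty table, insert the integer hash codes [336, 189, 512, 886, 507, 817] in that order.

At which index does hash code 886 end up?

10

336 hashes to 6; slot 6 is free => place at 6.
189 hashes to 2; slot 2 is free => place at 2.
512 hashes to 6; 6 taken => place at 7.
886 hashes to 6; 6,7 taken => place at 10.
507 hashes to 1; slot 1 is free => place at 1.
817 hashes to 3; slot 3 is free => place at 3.
Table: [-, 507, 189, 817, -, -, 336, 512, -, -, 886]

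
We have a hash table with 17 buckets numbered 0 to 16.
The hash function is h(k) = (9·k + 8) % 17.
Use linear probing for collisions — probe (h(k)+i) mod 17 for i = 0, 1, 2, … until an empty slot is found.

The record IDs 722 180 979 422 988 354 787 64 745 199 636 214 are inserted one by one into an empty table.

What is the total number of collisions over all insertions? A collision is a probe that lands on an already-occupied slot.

Insert 722: h=12, slot 12 empty → index 12.
Insert 180: h=13, slot 13 empty → index 13.
Insert 979: h=13, slot 13 occupied → index 14.
Insert 422: h=15, slot 15 empty → index 15.
Insert 988: h=9, slot 9 empty → index 9.
Insert 354: h=15, slot 15 occupied → index 16.
Insert 787: h=2, slot 2 empty → index 2.
Insert 64: h=6, slot 6 empty → index 6.
Insert 745: h=15, slots 15,16 occupied → index 0.
Insert 199: h=14, slots 14,15,16,0 occupied → index 1.
Insert 636: h=3, slot 3 empty → index 3.
Insert 214: h=13, slots 13,14,15,16,0,1,2,3 occupied → index 4.
Table: [745, 199, 787, 636, 214, -, 64, -, -, 988, -, -, 722, 180, 979, 422, 354]

16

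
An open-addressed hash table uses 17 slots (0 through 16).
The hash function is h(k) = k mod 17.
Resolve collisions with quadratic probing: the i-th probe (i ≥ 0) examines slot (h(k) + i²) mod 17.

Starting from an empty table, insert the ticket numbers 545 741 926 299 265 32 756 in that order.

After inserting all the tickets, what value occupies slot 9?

545 hashes to 1; slot 1 is free => place at 1.
741 hashes to 10; slot 10 is free => place at 10.
926 hashes to 8; slot 8 is free => place at 8.
299 hashes to 10; 10 taken => place at 11.
265 hashes to 10; 10,11 taken => place at 14.
32 hashes to 15; slot 15 is free => place at 15.
756 hashes to 8; 8 taken => place at 9.
Table: [-, 545, -, -, -, -, -, -, 926, 756, 741, 299, -, -, 265, 32, -]

756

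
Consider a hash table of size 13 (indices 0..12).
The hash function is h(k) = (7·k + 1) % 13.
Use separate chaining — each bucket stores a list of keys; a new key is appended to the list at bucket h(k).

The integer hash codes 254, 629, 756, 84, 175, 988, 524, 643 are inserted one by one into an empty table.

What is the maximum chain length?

254 → bucket 11
629 → bucket 10
756 → bucket 2
84 → bucket 4
175 → bucket 4 (collision)
988 → bucket 1
524 → bucket 3
643 → bucket 4 (collision)
Final buckets:
0: .
1: 988
2: 756
3: 524
4: 84 -> 175 -> 643
5: .
6: .
7: .
8: .
9: .
10: 629
11: 254
12: .

3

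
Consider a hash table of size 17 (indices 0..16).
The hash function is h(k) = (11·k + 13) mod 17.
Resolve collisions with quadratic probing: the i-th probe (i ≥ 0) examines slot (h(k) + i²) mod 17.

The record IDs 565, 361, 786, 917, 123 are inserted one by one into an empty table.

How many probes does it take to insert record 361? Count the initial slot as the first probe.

565: h=6 -> slot 6
361: h=6, probe 6,7 -> slot 7
786: h=6, probe 6,7,10 -> slot 10
917: h=2 -> slot 2
123: h=6, probe 6,7,10,15 -> slot 15
Table: [., ., 917, ., ., ., 565, 361, ., ., 786, ., ., ., ., 123, .]

2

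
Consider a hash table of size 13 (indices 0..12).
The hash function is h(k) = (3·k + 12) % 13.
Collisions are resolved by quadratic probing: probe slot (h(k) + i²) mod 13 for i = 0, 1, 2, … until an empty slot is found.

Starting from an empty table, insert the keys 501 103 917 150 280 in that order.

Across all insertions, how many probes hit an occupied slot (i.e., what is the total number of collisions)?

501 hashes to 7; slot 7 is free => place at 7.
103 hashes to 9; slot 9 is free => place at 9.
917 hashes to 7; 7 taken => place at 8.
150 hashes to 7; 7,8 taken => place at 11.
280 hashes to 7; 7,8,11 taken => place at 3.
Table: [∅, ∅, ∅, 280, ∅, ∅, ∅, 501, 917, 103, ∅, 150, ∅]

6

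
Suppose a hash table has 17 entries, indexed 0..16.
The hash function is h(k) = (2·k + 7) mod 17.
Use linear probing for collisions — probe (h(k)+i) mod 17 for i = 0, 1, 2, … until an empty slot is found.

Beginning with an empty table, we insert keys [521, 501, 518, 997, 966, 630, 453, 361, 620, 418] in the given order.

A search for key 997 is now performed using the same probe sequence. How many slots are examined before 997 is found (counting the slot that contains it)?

2

521 hashes to 12; slot 12 is free → place at 12.
501 hashes to 6; slot 6 is free → place at 6.
518 hashes to 6; 6 taken → place at 7.
997 hashes to 12; 12 taken → place at 13.
966 hashes to 1; slot 1 is free → place at 1.
630 hashes to 9; slot 9 is free → place at 9.
453 hashes to 12; 12,13 taken → place at 14.
361 hashes to 15; slot 15 is free → place at 15.
620 hashes to 6; 6,7 taken → place at 8.
418 hashes to 10; slot 10 is free → place at 10.
Table: [., 966, ., ., ., ., 501, 518, 620, 630, 418, ., 521, 997, 453, 361, .]
Lookup 997: h=12, probe 12,13 → found at 13.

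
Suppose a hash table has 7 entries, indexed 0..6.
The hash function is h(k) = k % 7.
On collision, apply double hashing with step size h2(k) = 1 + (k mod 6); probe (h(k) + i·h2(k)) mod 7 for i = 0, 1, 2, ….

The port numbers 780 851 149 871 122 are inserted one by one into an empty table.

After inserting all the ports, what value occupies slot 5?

780 hashes to 3; slot 3 is free → place at 3.
851 hashes to 4; slot 4 is free → place at 4.
149 hashes to 2; slot 2 is free → place at 2.
871 hashes to 3, h2=2; 3 taken → place at 5.
122 hashes to 3, h2=3; 3 taken → place at 6.
Table: [-, -, 149, 780, 851, 871, 122]

871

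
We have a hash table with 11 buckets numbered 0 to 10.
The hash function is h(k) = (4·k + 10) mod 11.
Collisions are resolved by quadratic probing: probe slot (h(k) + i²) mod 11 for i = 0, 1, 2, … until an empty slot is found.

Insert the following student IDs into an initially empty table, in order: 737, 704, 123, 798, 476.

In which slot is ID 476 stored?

737 hashes to 10; slot 10 is free → place at 10.
704 hashes to 10; 10 taken → place at 0.
123 hashes to 7; slot 7 is free → place at 7.
798 hashes to 1; slot 1 is free → place at 1.
476 hashes to 0; 0,1 taken → place at 4.
Table: [704, 798, _, _, 476, _, _, 123, _, _, 737]

4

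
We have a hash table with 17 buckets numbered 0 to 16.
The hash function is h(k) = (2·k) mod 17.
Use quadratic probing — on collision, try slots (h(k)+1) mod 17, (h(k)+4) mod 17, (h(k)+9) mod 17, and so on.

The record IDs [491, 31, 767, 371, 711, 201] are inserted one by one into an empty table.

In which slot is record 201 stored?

491 hashes to 13; slot 13 is free -> place at 13.
31 hashes to 11; slot 11 is free -> place at 11.
767 hashes to 4; slot 4 is free -> place at 4.
371 hashes to 11; 11 taken -> place at 12.
711 hashes to 11; 11,12 taken -> place at 15.
201 hashes to 11; 11,12,15 taken -> place at 3.
Table: [∅, ∅, ∅, 201, 767, ∅, ∅, ∅, ∅, ∅, ∅, 31, 371, 491, ∅, 711, ∅]

3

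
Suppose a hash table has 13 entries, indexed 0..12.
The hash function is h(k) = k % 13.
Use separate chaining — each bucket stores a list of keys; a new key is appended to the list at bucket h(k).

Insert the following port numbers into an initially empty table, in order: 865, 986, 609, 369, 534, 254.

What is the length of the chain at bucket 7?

2

865 → bucket 7
986 → bucket 11
609 → bucket 11 (collision)
369 → bucket 5
534 → bucket 1
254 → bucket 7 (collision)
Final buckets:
0: _
1: 534
2: _
3: _
4: _
5: 369
6: _
7: 865 -> 254
8: _
9: _
10: _
11: 986 -> 609
12: _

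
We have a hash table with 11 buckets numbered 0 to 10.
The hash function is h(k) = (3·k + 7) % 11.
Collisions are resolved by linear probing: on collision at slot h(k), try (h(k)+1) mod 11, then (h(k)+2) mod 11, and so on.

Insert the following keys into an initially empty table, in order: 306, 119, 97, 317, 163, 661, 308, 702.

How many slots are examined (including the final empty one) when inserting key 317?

306 hashes to 1; slot 1 is free → place at 1.
119 hashes to 1; 1 taken → place at 2.
97 hashes to 1; 1,2 taken → place at 3.
317 hashes to 1; 1,2,3 taken → place at 4.
163 hashes to 1; 1,2,3,4 taken → place at 5.
661 hashes to 10; slot 10 is free → place at 10.
308 hashes to 7; slot 7 is free → place at 7.
702 hashes to 1; 1,2,3,4,5 taken → place at 6.
Table: [., 306, 119, 97, 317, 163, 702, 308, ., ., 661]

4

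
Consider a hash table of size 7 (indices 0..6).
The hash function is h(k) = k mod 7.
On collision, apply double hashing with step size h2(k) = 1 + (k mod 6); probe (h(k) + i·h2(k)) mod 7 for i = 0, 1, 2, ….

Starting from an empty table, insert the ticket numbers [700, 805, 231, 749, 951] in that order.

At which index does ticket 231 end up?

Insert 700: h=0, slot 0 empty => index 0.
Insert 805: h=0, h2=2, slot 0 occupied => index 2.
Insert 231: h=0, h2=4, slot 0 occupied => index 4.
Insert 749: h=0, h2=6, slot 0 occupied => index 6.
Insert 951: h=6, h2=4, slot 6 occupied => index 3.
Table: [700, -, 805, 951, 231, -, 749]

4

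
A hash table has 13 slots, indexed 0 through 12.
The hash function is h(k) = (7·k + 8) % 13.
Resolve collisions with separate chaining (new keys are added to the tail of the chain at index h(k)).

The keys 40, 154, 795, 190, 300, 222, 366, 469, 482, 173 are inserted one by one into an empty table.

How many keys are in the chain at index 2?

Insert 40: h=2, bucket 2 empty -> new chain.
Insert 154: h=7, bucket 7 empty -> new chain.
Insert 795: h=9, bucket 9 empty -> new chain.
Insert 190: h=12, bucket 12 empty -> new chain.
Insert 300: h=2, bucket 2 nonempty -> append to chain.
Insert 222: h=2, bucket 2 nonempty -> append to chain.
Insert 366: h=9, bucket 9 nonempty -> append to chain.
Insert 469: h=2, bucket 2 nonempty -> append to chain.
Insert 482: h=2, bucket 2 nonempty -> append to chain.
Insert 173: h=10, bucket 10 empty -> new chain.
Final buckets:
0: —
1: —
2: 40 -> 300 -> 222 -> 469 -> 482
3: —
4: —
5: —
6: —
7: 154
8: —
9: 795 -> 366
10: 173
11: —
12: 190

5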